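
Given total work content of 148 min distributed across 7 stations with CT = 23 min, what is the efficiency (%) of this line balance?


Formula: Efficiency = Sum of Task Times / (N_stations * CT) * 100
Total station capacity = 7 stations * 23 min = 161 min
Efficiency = 148 / 161 * 100 = 91.9%

91.9%


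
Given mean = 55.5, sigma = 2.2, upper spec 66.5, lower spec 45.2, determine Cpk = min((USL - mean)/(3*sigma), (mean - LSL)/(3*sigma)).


Cpu = (66.5 - 55.5) / (3 * 2.2) = 1.67
Cpl = (55.5 - 45.2) / (3 * 2.2) = 1.56
Cpk = min(1.67, 1.56) = 1.56

1.56


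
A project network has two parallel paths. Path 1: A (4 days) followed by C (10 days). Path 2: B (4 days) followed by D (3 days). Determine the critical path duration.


Path 1 = 4 + 10 = 14 days
Path 2 = 4 + 3 = 7 days
Duration = max(14, 7) = 14 days

14 days


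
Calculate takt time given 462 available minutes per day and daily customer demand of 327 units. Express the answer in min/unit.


Formula: Takt Time = Available Production Time / Customer Demand
Takt = 462 min/day / 327 units/day
Takt = 1.41 min/unit

1.41 min/unit


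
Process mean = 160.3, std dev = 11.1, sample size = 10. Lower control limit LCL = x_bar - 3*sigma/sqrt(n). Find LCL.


LCL = 160.3 - 3 * 11.1 / sqrt(10)

149.77


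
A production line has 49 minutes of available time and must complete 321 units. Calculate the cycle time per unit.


Formula: CT = Available Time / Number of Units
CT = 49 min / 321 units
CT = 0.15 min/unit

0.15 min/unit


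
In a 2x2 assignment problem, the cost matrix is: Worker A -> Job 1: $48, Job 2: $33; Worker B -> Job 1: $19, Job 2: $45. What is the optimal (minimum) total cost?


Option 1: A->1 + B->2 = $48 + $45 = $93
Option 2: A->2 + B->1 = $33 + $19 = $52
Min cost = min($93, $52) = $52

$52


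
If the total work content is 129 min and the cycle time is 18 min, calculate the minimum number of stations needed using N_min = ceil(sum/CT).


Formula: N_min = ceil(Sum of Task Times / Cycle Time)
N_min = ceil(129 min / 18 min) = ceil(7.1667)
N_min = 8 stations

8


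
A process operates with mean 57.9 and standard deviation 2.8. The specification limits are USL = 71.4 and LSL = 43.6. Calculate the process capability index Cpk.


Cpu = (71.4 - 57.9) / (3 * 2.8) = 1.61
Cpl = (57.9 - 43.6) / (3 * 2.8) = 1.7
Cpk = min(1.61, 1.7) = 1.61

1.61


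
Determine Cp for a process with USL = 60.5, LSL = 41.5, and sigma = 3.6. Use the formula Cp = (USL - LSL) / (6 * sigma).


Cp = (60.5 - 41.5) / (6 * 3.6)

0.88


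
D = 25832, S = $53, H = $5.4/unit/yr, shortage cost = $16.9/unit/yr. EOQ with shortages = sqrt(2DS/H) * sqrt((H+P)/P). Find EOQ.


Formula: EOQ* = sqrt(2DS/H) * sqrt((H+P)/P)
Base EOQ = sqrt(2*25832*53/5.4) = 712.09 units
Correction = sqrt((5.4+16.9)/16.9) = 1.14871
EOQ* = 712.09 * 1.14871 = 818.0 units

818.0 units


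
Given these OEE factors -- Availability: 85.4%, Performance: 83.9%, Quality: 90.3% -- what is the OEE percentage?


Formula: OEE = Availability * Performance * Quality / 10000
A * P = 85.4% * 83.9% / 100 = 71.65%
OEE = 71.65% * 90.3% / 100 = 64.7%

64.7%


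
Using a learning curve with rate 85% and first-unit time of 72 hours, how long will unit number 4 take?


Formula: T_n = T_1 * (learning_rate)^(log2(n)) where learning_rate = rate/100
Doublings = log2(4) = 2
T_n = 72 * 0.85^2
T_n = 72 * 0.7225 = 52.0 hours

52.0 hours


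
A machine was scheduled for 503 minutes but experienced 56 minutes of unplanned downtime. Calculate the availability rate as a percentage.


Formula: Availability = (Planned Time - Downtime) / Planned Time * 100
Uptime = 503 - 56 = 447 min
Availability = 447 / 503 * 100 = 88.9%

88.9%


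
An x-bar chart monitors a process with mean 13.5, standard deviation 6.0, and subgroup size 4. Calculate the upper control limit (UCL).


UCL = 13.5 + 3 * 6.0 / sqrt(4)

22.5


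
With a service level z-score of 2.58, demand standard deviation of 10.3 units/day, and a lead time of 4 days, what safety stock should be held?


Formula: SS = z * sigma_d * sqrt(LT)
sqrt(LT) = sqrt(4) = 2.0
SS = 2.58 * 10.3 * 2.0
SS = 53.1 units

53.1 units


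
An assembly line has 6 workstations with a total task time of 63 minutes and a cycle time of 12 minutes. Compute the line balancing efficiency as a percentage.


Formula: Efficiency = Sum of Task Times / (N_stations * CT) * 100
Total station capacity = 6 stations * 12 min = 72 min
Efficiency = 63 / 72 * 100 = 87.5%

87.5%


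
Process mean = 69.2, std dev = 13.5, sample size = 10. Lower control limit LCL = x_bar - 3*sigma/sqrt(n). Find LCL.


LCL = 69.2 - 3 * 13.5 / sqrt(10)

56.39


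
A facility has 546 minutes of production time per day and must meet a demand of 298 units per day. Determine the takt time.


Formula: Takt Time = Available Production Time / Customer Demand
Takt = 546 min/day / 298 units/day
Takt = 1.83 min/unit

1.83 min/unit


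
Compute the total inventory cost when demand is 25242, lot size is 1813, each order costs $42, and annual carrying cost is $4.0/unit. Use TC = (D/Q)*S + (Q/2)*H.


TC = 25242/1813 * 42 + 1813/2 * 4.0

$4210.76


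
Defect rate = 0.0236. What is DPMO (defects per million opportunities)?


DPMO = defect_rate * 1000000 = 0.0236 * 1000000

23600


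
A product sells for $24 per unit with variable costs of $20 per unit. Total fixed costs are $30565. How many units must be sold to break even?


Formula: BEQ = Fixed Costs / (Price - Variable Cost)
Contribution margin = $24 - $20 = $4/unit
BEQ = ceil($30565 / $4/unit) = ceil(7641.25) = 7642 units

7642 units


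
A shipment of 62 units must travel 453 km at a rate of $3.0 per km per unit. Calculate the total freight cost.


TC = dist * cost * units = 453 * 3.0 * 62 = $84258.00

$84258.00


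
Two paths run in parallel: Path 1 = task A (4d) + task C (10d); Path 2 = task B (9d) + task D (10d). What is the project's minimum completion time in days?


Path 1 = 4 + 10 = 14 days
Path 2 = 9 + 10 = 19 days
Duration = max(14, 19) = 19 days

19 days


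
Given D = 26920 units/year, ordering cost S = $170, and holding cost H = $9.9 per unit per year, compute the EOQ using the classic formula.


Formula: EOQ = sqrt(2 * D * S / H)
Numerator: 2 * 26920 * 170 = 9152800
2DS/H = 9152800 / 9.9 = 924525.3
EOQ = sqrt(924525.3) = 961.5 units

961.5 units


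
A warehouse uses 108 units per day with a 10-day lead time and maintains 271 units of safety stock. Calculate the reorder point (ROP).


Formula: ROP = (Daily Demand * Lead Time) + Safety Stock
Demand during lead time = 108 * 10 = 1080 units
ROP = 1080 + 271 = 1351 units

1351 units


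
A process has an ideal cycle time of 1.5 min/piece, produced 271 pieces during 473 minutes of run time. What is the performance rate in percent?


Formula: Performance = (Ideal CT * Total Count) / Run Time * 100
Ideal output time = 1.5 * 271 = 406.5 min
Performance = 406.5 / 473 * 100 = 85.9%

85.9%


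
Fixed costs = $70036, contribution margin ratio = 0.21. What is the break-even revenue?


Formula: BER = Fixed Costs / Contribution Margin Ratio
BER = $70036 / 0.21
BER = $333504.76 (to the nearest cent)

$333504.76


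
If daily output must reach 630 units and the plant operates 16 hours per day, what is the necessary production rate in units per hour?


Formula: Production Rate = Daily Demand / Available Hours
Rate = 630 units/day / 16 hours/day
Rate = 39.4 units/hour

39.4 units/hour


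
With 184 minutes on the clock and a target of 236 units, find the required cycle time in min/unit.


Formula: CT = Available Time / Number of Units
CT = 184 min / 236 units
CT = 0.78 min/unit

0.78 min/unit


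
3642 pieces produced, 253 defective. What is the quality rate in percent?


Formula: Quality Rate = Good Pieces / Total Pieces * 100
Good pieces = 3642 - 253 = 3389
QR = 3389 / 3642 * 100 = 93.1%

93.1%


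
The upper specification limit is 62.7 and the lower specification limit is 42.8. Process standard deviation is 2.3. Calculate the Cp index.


Cp = (62.7 - 42.8) / (6 * 2.3)

1.44


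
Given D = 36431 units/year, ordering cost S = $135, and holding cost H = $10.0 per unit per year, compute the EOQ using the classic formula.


Formula: EOQ = sqrt(2 * D * S / H)
Numerator: 2 * 36431 * 135 = 9836370
2DS/H = 9836370 / 10.0 = 983637.0
EOQ = sqrt(983637.0) = 991.8 units

991.8 units


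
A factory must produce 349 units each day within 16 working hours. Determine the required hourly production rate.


Formula: Production Rate = Daily Demand / Available Hours
Rate = 349 units/day / 16 hours/day
Rate = 21.8 units/hour

21.8 units/hour


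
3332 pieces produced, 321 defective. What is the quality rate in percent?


Formula: Quality Rate = Good Pieces / Total Pieces * 100
Good pieces = 3332 - 321 = 3011
QR = 3011 / 3332 * 100 = 90.4%

90.4%


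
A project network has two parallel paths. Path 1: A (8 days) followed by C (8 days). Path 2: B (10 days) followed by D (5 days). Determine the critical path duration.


Path 1 = 8 + 8 = 16 days
Path 2 = 10 + 5 = 15 days
Duration = max(16, 15) = 16 days

16 days


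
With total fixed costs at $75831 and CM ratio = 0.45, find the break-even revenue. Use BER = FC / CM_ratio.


Formula: BER = Fixed Costs / Contribution Margin Ratio
BER = $75831 / 0.45
BER = $168513.33 (to the nearest cent)

$168513.33


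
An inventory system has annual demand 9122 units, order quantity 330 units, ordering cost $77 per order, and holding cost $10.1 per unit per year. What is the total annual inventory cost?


TC = 9122/330 * 77 + 330/2 * 10.1

$3794.97


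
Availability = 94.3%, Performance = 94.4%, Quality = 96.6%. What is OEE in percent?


Formula: OEE = Availability * Performance * Quality / 10000
A * P = 94.3% * 94.4% / 100 = 89.02%
OEE = 89.02% * 96.6% / 100 = 86.0%

86.0%


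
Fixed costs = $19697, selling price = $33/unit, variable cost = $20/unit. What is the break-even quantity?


Formula: BEQ = Fixed Costs / (Price - Variable Cost)
Contribution margin = $33 - $20 = $13/unit
BEQ = ceil($19697 / $13/unit) = ceil(1515.15) = 1516 units

1516 units


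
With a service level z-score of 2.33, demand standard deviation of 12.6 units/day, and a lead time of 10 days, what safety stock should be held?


Formula: SS = z * sigma_d * sqrt(LT)
sqrt(LT) = sqrt(10) = 3.1623
SS = 2.33 * 12.6 * 3.1623
SS = 92.8 units

92.8 units


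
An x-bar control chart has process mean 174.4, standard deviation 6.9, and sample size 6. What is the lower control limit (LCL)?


LCL = 174.4 - 3 * 6.9 / sqrt(6)

165.95


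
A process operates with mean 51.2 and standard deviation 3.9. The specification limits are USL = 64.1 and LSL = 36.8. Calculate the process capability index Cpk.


Cpu = (64.1 - 51.2) / (3 * 3.9) = 1.1
Cpl = (51.2 - 36.8) / (3 * 3.9) = 1.23
Cpk = min(1.1, 1.23) = 1.1

1.1


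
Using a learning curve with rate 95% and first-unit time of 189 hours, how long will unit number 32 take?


Formula: T_n = T_1 * (learning_rate)^(log2(n)) where learning_rate = rate/100
Doublings = log2(32) = 5
T_n = 189 * 0.95^5
T_n = 189 * 0.7738 = 146.2 hours

146.2 hours


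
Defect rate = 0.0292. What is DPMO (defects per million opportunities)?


DPMO = defect_rate * 1000000 = 0.0292 * 1000000

29200


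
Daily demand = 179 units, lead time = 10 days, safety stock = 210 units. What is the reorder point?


Formula: ROP = (Daily Demand * Lead Time) + Safety Stock
Demand during lead time = 179 * 10 = 1790 units
ROP = 1790 + 210 = 2000 units

2000 units


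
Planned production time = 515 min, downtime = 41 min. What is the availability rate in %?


Formula: Availability = (Planned Time - Downtime) / Planned Time * 100
Uptime = 515 - 41 = 474 min
Availability = 474 / 515 * 100 = 92.0%

92.0%


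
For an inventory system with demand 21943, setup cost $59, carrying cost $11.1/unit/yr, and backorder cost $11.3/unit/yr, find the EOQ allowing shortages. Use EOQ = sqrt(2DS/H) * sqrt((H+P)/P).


Formula: EOQ* = sqrt(2DS/H) * sqrt((H+P)/P)
Base EOQ = sqrt(2*21943*59/11.1) = 482.98 units
Correction = sqrt((11.1+11.3)/11.3) = 1.40794
EOQ* = 482.98 * 1.40794 = 680.0 units

680.0 units


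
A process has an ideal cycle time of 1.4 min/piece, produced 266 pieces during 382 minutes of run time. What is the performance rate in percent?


Formula: Performance = (Ideal CT * Total Count) / Run Time * 100
Ideal output time = 1.4 * 266 = 372.4 min
Performance = 372.4 / 382 * 100 = 97.5%

97.5%


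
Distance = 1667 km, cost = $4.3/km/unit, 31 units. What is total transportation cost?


TC = dist * cost * units = 1667 * 4.3 * 31 = $222211.10

$222211.10


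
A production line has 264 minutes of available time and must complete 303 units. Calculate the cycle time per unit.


Formula: CT = Available Time / Number of Units
CT = 264 min / 303 units
CT = 0.87 min/unit

0.87 min/unit


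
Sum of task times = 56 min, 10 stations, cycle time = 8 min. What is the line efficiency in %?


Formula: Efficiency = Sum of Task Times / (N_stations * CT) * 100
Total station capacity = 10 stations * 8 min = 80 min
Efficiency = 56 / 80 * 100 = 70.0%

70.0%


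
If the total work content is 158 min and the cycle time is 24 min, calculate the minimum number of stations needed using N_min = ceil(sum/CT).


Formula: N_min = ceil(Sum of Task Times / Cycle Time)
N_min = ceil(158 min / 24 min) = ceil(6.5833)
N_min = 7 stations

7


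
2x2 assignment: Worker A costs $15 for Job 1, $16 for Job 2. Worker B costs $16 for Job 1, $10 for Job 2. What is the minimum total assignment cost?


Option 1: A->1 + B->2 = $15 + $10 = $25
Option 2: A->2 + B->1 = $16 + $16 = $32
Min cost = min($25, $32) = $25

$25


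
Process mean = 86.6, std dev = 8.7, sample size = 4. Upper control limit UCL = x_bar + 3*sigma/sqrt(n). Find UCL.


UCL = 86.6 + 3 * 8.7 / sqrt(4)

99.65


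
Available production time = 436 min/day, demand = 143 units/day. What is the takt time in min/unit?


Formula: Takt Time = Available Production Time / Customer Demand
Takt = 436 min/day / 143 units/day
Takt = 3.05 min/unit

3.05 min/unit


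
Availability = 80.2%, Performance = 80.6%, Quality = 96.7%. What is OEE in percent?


Formula: OEE = Availability * Performance * Quality / 10000
A * P = 80.2% * 80.6% / 100 = 64.64%
OEE = 64.64% * 96.7% / 100 = 62.5%

62.5%


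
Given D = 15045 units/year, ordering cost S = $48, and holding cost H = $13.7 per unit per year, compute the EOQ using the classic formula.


Formula: EOQ = sqrt(2 * D * S / H)
Numerator: 2 * 15045 * 48 = 1444320
2DS/H = 1444320 / 13.7 = 105424.8
EOQ = sqrt(105424.8) = 324.7 units

324.7 units


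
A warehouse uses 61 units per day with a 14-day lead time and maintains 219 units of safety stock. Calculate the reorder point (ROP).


Formula: ROP = (Daily Demand * Lead Time) + Safety Stock
Demand during lead time = 61 * 14 = 854 units
ROP = 854 + 219 = 1073 units

1073 units


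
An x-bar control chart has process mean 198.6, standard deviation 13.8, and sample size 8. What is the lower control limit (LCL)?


LCL = 198.6 - 3 * 13.8 / sqrt(8)

183.96


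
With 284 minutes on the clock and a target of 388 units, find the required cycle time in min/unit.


Formula: CT = Available Time / Number of Units
CT = 284 min / 388 units
CT = 0.73 min/unit

0.73 min/unit


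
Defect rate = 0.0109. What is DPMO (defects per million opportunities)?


DPMO = defect_rate * 1000000 = 0.0109 * 1000000

10900


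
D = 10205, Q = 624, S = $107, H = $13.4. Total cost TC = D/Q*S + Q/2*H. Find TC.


TC = 10205/624 * 107 + 624/2 * 13.4

$5930.70


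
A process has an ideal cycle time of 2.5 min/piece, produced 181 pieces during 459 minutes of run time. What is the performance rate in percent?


Formula: Performance = (Ideal CT * Total Count) / Run Time * 100
Ideal output time = 2.5 * 181 = 452.5 min
Performance = 452.5 / 459 * 100 = 98.6%

98.6%


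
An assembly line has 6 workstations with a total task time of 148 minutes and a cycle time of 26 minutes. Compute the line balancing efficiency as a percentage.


Formula: Efficiency = Sum of Task Times / (N_stations * CT) * 100
Total station capacity = 6 stations * 26 min = 156 min
Efficiency = 148 / 156 * 100 = 94.9%

94.9%


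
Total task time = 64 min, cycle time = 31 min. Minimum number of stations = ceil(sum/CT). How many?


Formula: N_min = ceil(Sum of Task Times / Cycle Time)
N_min = ceil(64 min / 31 min) = ceil(2.0645)
N_min = 3 stations

3


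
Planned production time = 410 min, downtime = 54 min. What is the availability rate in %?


Formula: Availability = (Planned Time - Downtime) / Planned Time * 100
Uptime = 410 - 54 = 356 min
Availability = 356 / 410 * 100 = 86.8%

86.8%


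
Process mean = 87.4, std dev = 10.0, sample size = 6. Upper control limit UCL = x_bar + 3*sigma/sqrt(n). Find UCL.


UCL = 87.4 + 3 * 10.0 / sqrt(6)

99.65


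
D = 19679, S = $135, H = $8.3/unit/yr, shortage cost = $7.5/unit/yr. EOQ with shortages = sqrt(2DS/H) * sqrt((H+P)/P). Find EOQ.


Formula: EOQ* = sqrt(2DS/H) * sqrt((H+P)/P)
Base EOQ = sqrt(2*19679*135/8.3) = 800.1 units
Correction = sqrt((8.3+7.5)/7.5) = 1.45144
EOQ* = 800.1 * 1.45144 = 1161.3 units

1161.3 units


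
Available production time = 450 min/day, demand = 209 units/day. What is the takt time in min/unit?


Formula: Takt Time = Available Production Time / Customer Demand
Takt = 450 min/day / 209 units/day
Takt = 2.15 min/unit

2.15 min/unit


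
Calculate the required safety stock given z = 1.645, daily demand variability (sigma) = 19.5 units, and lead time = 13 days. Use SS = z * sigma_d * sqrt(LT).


Formula: SS = z * sigma_d * sqrt(LT)
sqrt(LT) = sqrt(13) = 3.6056
SS = 1.645 * 19.5 * 3.6056
SS = 115.7 units

115.7 units


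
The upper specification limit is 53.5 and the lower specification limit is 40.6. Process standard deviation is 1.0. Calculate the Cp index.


Cp = (53.5 - 40.6) / (6 * 1.0)

2.15


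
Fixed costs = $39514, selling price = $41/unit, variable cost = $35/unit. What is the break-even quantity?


Formula: BEQ = Fixed Costs / (Price - Variable Cost)
Contribution margin = $41 - $35 = $6/unit
BEQ = ceil($39514 / $6/unit) = ceil(6585.67) = 6586 units

6586 units


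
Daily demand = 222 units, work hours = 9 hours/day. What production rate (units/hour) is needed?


Formula: Production Rate = Daily Demand / Available Hours
Rate = 222 units/day / 9 hours/day
Rate = 24.7 units/hour

24.7 units/hour


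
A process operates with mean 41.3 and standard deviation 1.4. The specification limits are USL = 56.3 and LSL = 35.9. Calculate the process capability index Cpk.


Cpu = (56.3 - 41.3) / (3 * 1.4) = 3.57
Cpl = (41.3 - 35.9) / (3 * 1.4) = 1.29
Cpk = min(3.57, 1.29) = 1.29

1.29


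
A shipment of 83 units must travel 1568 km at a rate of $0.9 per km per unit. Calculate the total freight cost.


TC = dist * cost * units = 1568 * 0.9 * 83 = $117129.60

$117129.60


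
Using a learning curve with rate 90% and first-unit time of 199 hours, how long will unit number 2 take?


Formula: T_n = T_1 * (learning_rate)^(log2(n)) where learning_rate = rate/100
Doublings = log2(2) = 1
T_n = 199 * 0.9^1
T_n = 199 * 0.9 = 179.1 hours

179.1 hours


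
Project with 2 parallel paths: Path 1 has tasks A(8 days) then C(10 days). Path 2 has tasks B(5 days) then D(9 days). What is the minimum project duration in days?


Path 1 = 8 + 10 = 18 days
Path 2 = 5 + 9 = 14 days
Duration = max(18, 14) = 18 days

18 days


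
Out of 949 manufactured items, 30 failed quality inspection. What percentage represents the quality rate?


Formula: Quality Rate = Good Pieces / Total Pieces * 100
Good pieces = 949 - 30 = 919
QR = 919 / 949 * 100 = 96.8%

96.8%


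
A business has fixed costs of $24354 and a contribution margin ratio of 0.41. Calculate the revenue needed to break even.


Formula: BER = Fixed Costs / Contribution Margin Ratio
BER = $24354 / 0.41
BER = $59400.00 (to the nearest cent)

$59400.00


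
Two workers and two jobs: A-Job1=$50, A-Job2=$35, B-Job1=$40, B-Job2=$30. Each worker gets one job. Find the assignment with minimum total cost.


Option 1: A->1 + B->2 = $50 + $30 = $80
Option 2: A->2 + B->1 = $35 + $40 = $75
Min cost = min($80, $75) = $75

$75


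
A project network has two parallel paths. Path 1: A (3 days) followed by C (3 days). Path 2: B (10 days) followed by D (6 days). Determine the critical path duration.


Path 1 = 3 + 3 = 6 days
Path 2 = 10 + 6 = 16 days
Duration = max(6, 16) = 16 days

16 days


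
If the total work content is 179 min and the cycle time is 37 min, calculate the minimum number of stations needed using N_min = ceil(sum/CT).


Formula: N_min = ceil(Sum of Task Times / Cycle Time)
N_min = ceil(179 min / 37 min) = ceil(4.8378)
N_min = 5 stations

5


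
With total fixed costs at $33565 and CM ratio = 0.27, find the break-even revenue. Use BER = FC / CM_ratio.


Formula: BER = Fixed Costs / Contribution Margin Ratio
BER = $33565 / 0.27
BER = $124314.81 (to the nearest cent)

$124314.81


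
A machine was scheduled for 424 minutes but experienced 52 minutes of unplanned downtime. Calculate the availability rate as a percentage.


Formula: Availability = (Planned Time - Downtime) / Planned Time * 100
Uptime = 424 - 52 = 372 min
Availability = 372 / 424 * 100 = 87.7%

87.7%


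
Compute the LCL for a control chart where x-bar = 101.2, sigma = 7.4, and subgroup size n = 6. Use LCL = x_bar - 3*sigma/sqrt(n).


LCL = 101.2 - 3 * 7.4 / sqrt(6)

92.14


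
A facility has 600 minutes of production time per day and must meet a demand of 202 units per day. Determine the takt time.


Formula: Takt Time = Available Production Time / Customer Demand
Takt = 600 min/day / 202 units/day
Takt = 2.97 min/unit

2.97 min/unit


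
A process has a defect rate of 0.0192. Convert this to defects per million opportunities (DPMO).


DPMO = defect_rate * 1000000 = 0.0192 * 1000000

19200


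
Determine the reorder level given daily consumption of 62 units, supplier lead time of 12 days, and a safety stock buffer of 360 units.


Formula: ROP = (Daily Demand * Lead Time) + Safety Stock
Demand during lead time = 62 * 12 = 744 units
ROP = 744 + 360 = 1104 units

1104 units


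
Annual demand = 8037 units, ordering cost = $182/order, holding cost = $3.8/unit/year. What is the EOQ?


Formula: EOQ = sqrt(2 * D * S / H)
Numerator: 2 * 8037 * 182 = 2925468
2DS/H = 2925468 / 3.8 = 769860.0
EOQ = sqrt(769860.0) = 877.4 units

877.4 units


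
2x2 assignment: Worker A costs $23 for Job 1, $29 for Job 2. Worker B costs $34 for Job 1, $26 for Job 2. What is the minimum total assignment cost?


Option 1: A->1 + B->2 = $23 + $26 = $49
Option 2: A->2 + B->1 = $29 + $34 = $63
Min cost = min($49, $63) = $49

$49


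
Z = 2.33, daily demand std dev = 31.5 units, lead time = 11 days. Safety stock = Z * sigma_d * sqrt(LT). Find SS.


Formula: SS = z * sigma_d * sqrt(LT)
sqrt(LT) = sqrt(11) = 3.3166
SS = 2.33 * 31.5 * 3.3166
SS = 243.4 units

243.4 units


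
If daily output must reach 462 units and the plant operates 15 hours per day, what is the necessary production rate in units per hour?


Formula: Production Rate = Daily Demand / Available Hours
Rate = 462 units/day / 15 hours/day
Rate = 30.8 units/hour

30.8 units/hour


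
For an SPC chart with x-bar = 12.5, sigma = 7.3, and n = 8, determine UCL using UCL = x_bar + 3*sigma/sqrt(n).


UCL = 12.5 + 3 * 7.3 / sqrt(8)

20.24


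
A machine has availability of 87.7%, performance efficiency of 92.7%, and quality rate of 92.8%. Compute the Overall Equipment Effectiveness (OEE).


Formula: OEE = Availability * Performance * Quality / 10000
A * P = 87.7% * 92.7% / 100 = 81.3%
OEE = 81.3% * 92.8% / 100 = 75.4%

75.4%


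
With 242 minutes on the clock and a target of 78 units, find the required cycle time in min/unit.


Formula: CT = Available Time / Number of Units
CT = 242 min / 78 units
CT = 3.1 min/unit

3.1 min/unit


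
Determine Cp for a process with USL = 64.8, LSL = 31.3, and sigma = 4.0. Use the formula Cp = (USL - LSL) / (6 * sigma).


Cp = (64.8 - 31.3) / (6 * 4.0)

1.4


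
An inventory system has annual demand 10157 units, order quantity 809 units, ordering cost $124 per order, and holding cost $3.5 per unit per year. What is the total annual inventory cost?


TC = 10157/809 * 124 + 809/2 * 3.5

$2972.57


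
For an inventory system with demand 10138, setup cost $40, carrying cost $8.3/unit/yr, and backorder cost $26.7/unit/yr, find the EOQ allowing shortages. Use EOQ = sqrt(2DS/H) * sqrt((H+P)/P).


Formula: EOQ* = sqrt(2DS/H) * sqrt((H+P)/P)
Base EOQ = sqrt(2*10138*40/8.3) = 312.6 units
Correction = sqrt((8.3+26.7)/26.7) = 1.14493
EOQ* = 312.6 * 1.14493 = 357.9 units

357.9 units


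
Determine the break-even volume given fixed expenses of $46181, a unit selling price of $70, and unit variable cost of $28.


Formula: BEQ = Fixed Costs / (Price - Variable Cost)
Contribution margin = $70 - $28 = $42/unit
BEQ = ceil($46181 / $42/unit) = ceil(1099.55) = 1100 units

1100 units


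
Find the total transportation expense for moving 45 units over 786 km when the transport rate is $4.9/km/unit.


TC = dist * cost * units = 786 * 4.9 * 45 = $173313.00

$173313.00


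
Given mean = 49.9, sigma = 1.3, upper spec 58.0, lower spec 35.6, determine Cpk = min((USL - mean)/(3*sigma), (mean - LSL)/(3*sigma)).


Cpu = (58.0 - 49.9) / (3 * 1.3) = 2.08
Cpl = (49.9 - 35.6) / (3 * 1.3) = 3.67
Cpk = min(2.08, 3.67) = 2.08

2.08


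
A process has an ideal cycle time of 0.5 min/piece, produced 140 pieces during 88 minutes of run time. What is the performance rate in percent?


Formula: Performance = (Ideal CT * Total Count) / Run Time * 100
Ideal output time = 0.5 * 140 = 70.0 min
Performance = 70.0 / 88 * 100 = 79.5%

79.5%


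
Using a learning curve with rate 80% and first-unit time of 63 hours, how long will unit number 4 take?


Formula: T_n = T_1 * (learning_rate)^(log2(n)) where learning_rate = rate/100
Doublings = log2(4) = 2
T_n = 63 * 0.8^2
T_n = 63 * 0.64 = 40.3 hours

40.3 hours


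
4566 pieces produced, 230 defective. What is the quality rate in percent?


Formula: Quality Rate = Good Pieces / Total Pieces * 100
Good pieces = 4566 - 230 = 4336
QR = 4336 / 4566 * 100 = 95.0%

95.0%


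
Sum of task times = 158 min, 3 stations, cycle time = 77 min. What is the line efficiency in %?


Formula: Efficiency = Sum of Task Times / (N_stations * CT) * 100
Total station capacity = 3 stations * 77 min = 231 min
Efficiency = 158 / 231 * 100 = 68.4%

68.4%


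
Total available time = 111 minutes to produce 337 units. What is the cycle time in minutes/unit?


Formula: CT = Available Time / Number of Units
CT = 111 min / 337 units
CT = 0.33 min/unit

0.33 min/unit


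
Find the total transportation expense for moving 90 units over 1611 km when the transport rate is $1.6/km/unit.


TC = dist * cost * units = 1611 * 1.6 * 90 = $231984.00

$231984.00


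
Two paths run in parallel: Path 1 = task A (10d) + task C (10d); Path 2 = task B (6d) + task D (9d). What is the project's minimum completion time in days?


Path 1 = 10 + 10 = 20 days
Path 2 = 6 + 9 = 15 days
Duration = max(20, 15) = 20 days

20 days


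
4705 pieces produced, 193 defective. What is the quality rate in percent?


Formula: Quality Rate = Good Pieces / Total Pieces * 100
Good pieces = 4705 - 193 = 4512
QR = 4512 / 4705 * 100 = 95.9%

95.9%


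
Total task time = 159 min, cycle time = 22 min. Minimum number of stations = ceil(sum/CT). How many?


Formula: N_min = ceil(Sum of Task Times / Cycle Time)
N_min = ceil(159 min / 22 min) = ceil(7.2273)
N_min = 8 stations

8


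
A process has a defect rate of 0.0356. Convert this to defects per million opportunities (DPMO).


DPMO = defect_rate * 1000000 = 0.0356 * 1000000

35600


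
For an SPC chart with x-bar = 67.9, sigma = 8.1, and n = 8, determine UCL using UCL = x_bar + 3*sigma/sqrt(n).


UCL = 67.9 + 3 * 8.1 / sqrt(8)

76.49


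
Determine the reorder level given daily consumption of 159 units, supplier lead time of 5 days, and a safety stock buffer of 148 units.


Formula: ROP = (Daily Demand * Lead Time) + Safety Stock
Demand during lead time = 159 * 5 = 795 units
ROP = 795 + 148 = 943 units

943 units


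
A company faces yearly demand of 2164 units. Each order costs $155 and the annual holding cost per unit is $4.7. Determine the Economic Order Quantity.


Formula: EOQ = sqrt(2 * D * S / H)
Numerator: 2 * 2164 * 155 = 670840
2DS/H = 670840 / 4.7 = 142731.9
EOQ = sqrt(142731.9) = 377.8 units

377.8 units


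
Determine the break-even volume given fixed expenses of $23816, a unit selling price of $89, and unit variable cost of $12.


Formula: BEQ = Fixed Costs / (Price - Variable Cost)
Contribution margin = $89 - $12 = $77/unit
BEQ = ceil($23816 / $77/unit) = ceil(309.3) = 310 units

310 units


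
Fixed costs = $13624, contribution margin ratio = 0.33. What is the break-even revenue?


Formula: BER = Fixed Costs / Contribution Margin Ratio
BER = $13624 / 0.33
BER = $41284.85 (to the nearest cent)

$41284.85


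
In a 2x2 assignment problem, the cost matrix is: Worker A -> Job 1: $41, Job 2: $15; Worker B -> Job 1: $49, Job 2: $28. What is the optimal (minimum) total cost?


Option 1: A->1 + B->2 = $41 + $28 = $69
Option 2: A->2 + B->1 = $15 + $49 = $64
Min cost = min($69, $64) = $64

$64


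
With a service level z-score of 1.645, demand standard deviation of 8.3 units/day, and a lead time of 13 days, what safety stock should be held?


Formula: SS = z * sigma_d * sqrt(LT)
sqrt(LT) = sqrt(13) = 3.6056
SS = 1.645 * 8.3 * 3.6056
SS = 49.2 units

49.2 units


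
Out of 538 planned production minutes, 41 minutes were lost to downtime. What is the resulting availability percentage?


Formula: Availability = (Planned Time - Downtime) / Planned Time * 100
Uptime = 538 - 41 = 497 min
Availability = 497 / 538 * 100 = 92.4%

92.4%


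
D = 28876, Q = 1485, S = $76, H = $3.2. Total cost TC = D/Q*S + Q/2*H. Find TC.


TC = 28876/1485 * 76 + 1485/2 * 3.2

$3853.83


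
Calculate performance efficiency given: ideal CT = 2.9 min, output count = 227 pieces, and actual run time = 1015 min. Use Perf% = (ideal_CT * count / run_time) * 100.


Formula: Performance = (Ideal CT * Total Count) / Run Time * 100
Ideal output time = 2.9 * 227 = 658.3 min
Performance = 658.3 / 1015 * 100 = 64.9%

64.9%


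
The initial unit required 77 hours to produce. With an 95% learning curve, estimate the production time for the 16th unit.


Formula: T_n = T_1 * (learning_rate)^(log2(n)) where learning_rate = rate/100
Doublings = log2(16) = 4
T_n = 77 * 0.95^4
T_n = 77 * 0.8145 = 62.7 hours

62.7 hours


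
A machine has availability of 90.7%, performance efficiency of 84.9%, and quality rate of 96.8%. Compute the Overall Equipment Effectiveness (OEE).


Formula: OEE = Availability * Performance * Quality / 10000
A * P = 90.7% * 84.9% / 100 = 77.0%
OEE = 77.0% * 96.8% / 100 = 74.5%

74.5%


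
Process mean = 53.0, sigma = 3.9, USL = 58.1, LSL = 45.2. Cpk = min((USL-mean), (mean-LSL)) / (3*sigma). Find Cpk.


Cpu = (58.1 - 53.0) / (3 * 3.9) = 0.44
Cpl = (53.0 - 45.2) / (3 * 3.9) = 0.67
Cpk = min(0.44, 0.67) = 0.44

0.44


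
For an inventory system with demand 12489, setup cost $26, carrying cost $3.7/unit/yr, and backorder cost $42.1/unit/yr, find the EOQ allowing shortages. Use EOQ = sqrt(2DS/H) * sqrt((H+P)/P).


Formula: EOQ* = sqrt(2DS/H) * sqrt((H+P)/P)
Base EOQ = sqrt(2*12489*26/3.7) = 418.95 units
Correction = sqrt((3.7+42.1)/42.1) = 1.04302
EOQ* = 418.95 * 1.04302 = 437.0 units

437.0 units


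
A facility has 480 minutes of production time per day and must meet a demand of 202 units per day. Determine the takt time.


Formula: Takt Time = Available Production Time / Customer Demand
Takt = 480 min/day / 202 units/day
Takt = 2.38 min/unit

2.38 min/unit


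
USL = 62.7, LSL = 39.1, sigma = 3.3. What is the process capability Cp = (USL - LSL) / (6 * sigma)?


Cp = (62.7 - 39.1) / (6 * 3.3)

1.19


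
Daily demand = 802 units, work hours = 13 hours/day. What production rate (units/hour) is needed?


Formula: Production Rate = Daily Demand / Available Hours
Rate = 802 units/day / 13 hours/day
Rate = 61.7 units/hour

61.7 units/hour


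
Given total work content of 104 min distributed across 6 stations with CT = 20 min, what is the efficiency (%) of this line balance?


Formula: Efficiency = Sum of Task Times / (N_stations * CT) * 100
Total station capacity = 6 stations * 20 min = 120 min
Efficiency = 104 / 120 * 100 = 86.7%

86.7%


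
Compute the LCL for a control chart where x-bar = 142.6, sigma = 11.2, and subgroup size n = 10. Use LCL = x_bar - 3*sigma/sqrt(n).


LCL = 142.6 - 3 * 11.2 / sqrt(10)

131.97


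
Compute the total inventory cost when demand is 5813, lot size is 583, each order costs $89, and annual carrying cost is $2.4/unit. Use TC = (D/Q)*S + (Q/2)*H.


TC = 5813/583 * 89 + 583/2 * 2.4

$1587.00


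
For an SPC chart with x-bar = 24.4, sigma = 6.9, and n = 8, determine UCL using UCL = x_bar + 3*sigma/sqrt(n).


UCL = 24.4 + 3 * 6.9 / sqrt(8)

31.72


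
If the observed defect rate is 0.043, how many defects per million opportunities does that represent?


DPMO = defect_rate * 1000000 = 0.043 * 1000000

43000


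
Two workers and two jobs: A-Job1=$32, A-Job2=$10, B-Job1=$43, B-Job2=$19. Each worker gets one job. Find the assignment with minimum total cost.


Option 1: A->1 + B->2 = $32 + $19 = $51
Option 2: A->2 + B->1 = $10 + $43 = $53
Min cost = min($51, $53) = $51

$51


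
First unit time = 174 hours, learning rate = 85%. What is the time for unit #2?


Formula: T_n = T_1 * (learning_rate)^(log2(n)) where learning_rate = rate/100
Doublings = log2(2) = 1
T_n = 174 * 0.85^1
T_n = 174 * 0.85 = 147.9 hours

147.9 hours


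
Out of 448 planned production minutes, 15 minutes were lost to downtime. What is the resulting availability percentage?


Formula: Availability = (Planned Time - Downtime) / Planned Time * 100
Uptime = 448 - 15 = 433 min
Availability = 433 / 448 * 100 = 96.7%

96.7%


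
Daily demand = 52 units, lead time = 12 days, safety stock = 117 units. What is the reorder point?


Formula: ROP = (Daily Demand * Lead Time) + Safety Stock
Demand during lead time = 52 * 12 = 624 units
ROP = 624 + 117 = 741 units

741 units


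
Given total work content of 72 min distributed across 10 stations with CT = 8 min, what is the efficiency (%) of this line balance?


Formula: Efficiency = Sum of Task Times / (N_stations * CT) * 100
Total station capacity = 10 stations * 8 min = 80 min
Efficiency = 72 / 80 * 100 = 90.0%

90.0%


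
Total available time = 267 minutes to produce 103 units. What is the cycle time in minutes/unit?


Formula: CT = Available Time / Number of Units
CT = 267 min / 103 units
CT = 2.59 min/unit

2.59 min/unit


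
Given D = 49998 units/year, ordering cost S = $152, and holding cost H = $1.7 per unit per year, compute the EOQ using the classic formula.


Formula: EOQ = sqrt(2 * D * S / H)
Numerator: 2 * 49998 * 152 = 15199392
2DS/H = 15199392 / 1.7 = 8940818.8
EOQ = sqrt(8940818.8) = 2990.1 units

2990.1 units


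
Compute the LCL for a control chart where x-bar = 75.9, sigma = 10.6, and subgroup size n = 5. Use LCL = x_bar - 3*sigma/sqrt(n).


LCL = 75.9 - 3 * 10.6 / sqrt(5)

61.68


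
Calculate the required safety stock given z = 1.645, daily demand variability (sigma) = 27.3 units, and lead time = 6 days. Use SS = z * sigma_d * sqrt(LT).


Formula: SS = z * sigma_d * sqrt(LT)
sqrt(LT) = sqrt(6) = 2.4495
SS = 1.645 * 27.3 * 2.4495
SS = 110.0 units

110.0 units


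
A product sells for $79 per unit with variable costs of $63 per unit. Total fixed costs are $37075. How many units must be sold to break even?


Formula: BEQ = Fixed Costs / (Price - Variable Cost)
Contribution margin = $79 - $63 = $16/unit
BEQ = ceil($37075 / $16/unit) = ceil(2317.19) = 2318 units

2318 units


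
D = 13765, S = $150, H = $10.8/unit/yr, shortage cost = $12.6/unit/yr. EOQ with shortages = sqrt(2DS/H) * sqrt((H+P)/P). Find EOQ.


Formula: EOQ* = sqrt(2DS/H) * sqrt((H+P)/P)
Base EOQ = sqrt(2*13765*150/10.8) = 618.35 units
Correction = sqrt((10.8+12.6)/12.6) = 1.36277
EOQ* = 618.35 * 1.36277 = 842.7 units

842.7 units


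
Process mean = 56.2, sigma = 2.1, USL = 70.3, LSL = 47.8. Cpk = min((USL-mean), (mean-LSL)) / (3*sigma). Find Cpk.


Cpu = (70.3 - 56.2) / (3 * 2.1) = 2.24
Cpl = (56.2 - 47.8) / (3 * 2.1) = 1.33
Cpk = min(2.24, 1.33) = 1.33

1.33


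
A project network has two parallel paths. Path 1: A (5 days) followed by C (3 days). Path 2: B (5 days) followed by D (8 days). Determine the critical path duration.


Path 1 = 5 + 3 = 8 days
Path 2 = 5 + 8 = 13 days
Duration = max(8, 13) = 13 days

13 days


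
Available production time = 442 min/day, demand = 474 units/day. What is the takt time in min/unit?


Formula: Takt Time = Available Production Time / Customer Demand
Takt = 442 min/day / 474 units/day
Takt = 0.93 min/unit

0.93 min/unit


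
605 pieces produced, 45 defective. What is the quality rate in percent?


Formula: Quality Rate = Good Pieces / Total Pieces * 100
Good pieces = 605 - 45 = 560
QR = 560 / 605 * 100 = 92.6%

92.6%


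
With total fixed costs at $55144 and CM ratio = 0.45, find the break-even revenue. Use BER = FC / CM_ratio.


Formula: BER = Fixed Costs / Contribution Margin Ratio
BER = $55144 / 0.45
BER = $122542.22 (to the nearest cent)

$122542.22


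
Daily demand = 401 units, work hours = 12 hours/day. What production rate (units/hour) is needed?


Formula: Production Rate = Daily Demand / Available Hours
Rate = 401 units/day / 12 hours/day
Rate = 33.4 units/hour

33.4 units/hour


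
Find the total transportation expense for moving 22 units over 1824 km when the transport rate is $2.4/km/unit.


TC = dist * cost * units = 1824 * 2.4 * 22 = $96307.20

$96307.20


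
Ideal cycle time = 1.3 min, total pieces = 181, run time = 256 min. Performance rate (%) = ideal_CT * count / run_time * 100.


Formula: Performance = (Ideal CT * Total Count) / Run Time * 100
Ideal output time = 1.3 * 181 = 235.3 min
Performance = 235.3 / 256 * 100 = 91.9%

91.9%


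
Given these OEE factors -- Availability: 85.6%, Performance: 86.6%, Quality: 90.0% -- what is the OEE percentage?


Formula: OEE = Availability * Performance * Quality / 10000
A * P = 85.6% * 86.6% / 100 = 74.13%
OEE = 74.13% * 90.0% / 100 = 66.7%

66.7%


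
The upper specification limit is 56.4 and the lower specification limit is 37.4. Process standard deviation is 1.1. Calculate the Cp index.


Cp = (56.4 - 37.4) / (6 * 1.1)

2.88


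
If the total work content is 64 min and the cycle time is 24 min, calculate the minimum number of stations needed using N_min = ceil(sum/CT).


Formula: N_min = ceil(Sum of Task Times / Cycle Time)
N_min = ceil(64 min / 24 min) = ceil(2.6667)
N_min = 3 stations

3


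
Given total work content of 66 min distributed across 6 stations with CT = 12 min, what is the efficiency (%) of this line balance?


Formula: Efficiency = Sum of Task Times / (N_stations * CT) * 100
Total station capacity = 6 stations * 12 min = 72 min
Efficiency = 66 / 72 * 100 = 91.7%

91.7%


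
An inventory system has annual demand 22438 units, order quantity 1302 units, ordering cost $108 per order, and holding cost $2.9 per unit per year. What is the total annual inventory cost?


TC = 22438/1302 * 108 + 1302/2 * 2.9

$3749.12
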